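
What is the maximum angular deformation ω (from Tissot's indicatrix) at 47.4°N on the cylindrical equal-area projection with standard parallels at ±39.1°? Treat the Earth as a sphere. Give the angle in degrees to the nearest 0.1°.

For cylindrical equal-area with standard parallel φ₀, h = cos φ / cos φ₀ and k = cos φ₀ / cos φ, so h·k = 1.
At 47.4°: h = 0.8722, k = 1.147; principal scales a = 1.147, b = 0.8722.
sin(ω/2) = (a − b)/(a + b) = 0.2743/2.019 = 0.1359, so ω = 2 arcsin(0.1359) ≈ 15.6°.

15.6°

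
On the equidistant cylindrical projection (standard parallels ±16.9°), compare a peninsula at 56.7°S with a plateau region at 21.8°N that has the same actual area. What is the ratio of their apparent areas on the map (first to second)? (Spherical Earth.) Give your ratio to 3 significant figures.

With standard parallel φ₀ = 16.9°, the equirectangular projection gives x = Rλ cos φ₀, y = Rφ, so h = 1 and k = cos 16.9° / cos φ.
Areal scale at 56.7°: h·k = 1.000 × 1.743 = 1.743.
Areal scale at 21.8°: h·k = 1.000 × 1.031 = 1.031.
Ratio = 1.743/1.031 ≈ 1.69.

1.69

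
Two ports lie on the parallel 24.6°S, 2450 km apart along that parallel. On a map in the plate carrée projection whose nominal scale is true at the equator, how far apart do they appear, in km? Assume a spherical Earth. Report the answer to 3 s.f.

2690 km

In the plate carrée (x = Rλ, y = Rφ), meridians are true-scale (h = 1) and parallels are stretched by k = sec φ.
Along the parallel, k = sec 24.6° = 1/0.9092 = 1.100.
Map distance = 2450 × 1.100 ≈ 2690 km.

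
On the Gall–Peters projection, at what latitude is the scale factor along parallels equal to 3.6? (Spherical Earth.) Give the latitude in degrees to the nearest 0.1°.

78.7°

The Gall–Peters projection is cylindrical equal-area with φ₀ = 45°. Cylindrical equal-area (φ₀ = 45°): h = cos φ / cos 45° along meridians, k = cos 45° / cos φ along parallels; h·k = 1.
k = cos φ₀ / cos φ = 3.6  ⇒  cos φ = cos 45° / 3.6 = 0.1964.
φ = arccos(0.1964) ≈ 78.7°.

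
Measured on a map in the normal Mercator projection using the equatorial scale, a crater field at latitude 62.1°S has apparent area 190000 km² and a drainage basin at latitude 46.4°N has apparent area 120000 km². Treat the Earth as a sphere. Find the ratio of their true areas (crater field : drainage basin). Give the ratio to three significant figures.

On Mercator the areal scale is sec²φ, so true area = apparent × cos²φ.
True area of crater field: 190000 × cos²(62.1°) = 190000 × 0.2190 = 41600 km².
True area of drainage basin: 120000 × cos²(46.4°) = 120000 × 0.4756 = 57070 km².
Ratio = 41600 / 57070 ≈ 0.729.

0.729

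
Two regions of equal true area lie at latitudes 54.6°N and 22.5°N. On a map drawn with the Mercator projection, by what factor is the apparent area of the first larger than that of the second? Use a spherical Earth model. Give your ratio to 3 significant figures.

2.54

On Mercator, area is exaggerated by sec²φ = 1/cos²φ.
At 54.6°: sec²(54.6°) = 1/0.5793² = 2.980.
At 22.5°: sec²(22.5°) = 1/0.9239² = 1.172.
Ratio = 2.980/1.172 = cos²(22.5°)/cos²(54.6°) ≈ 2.54.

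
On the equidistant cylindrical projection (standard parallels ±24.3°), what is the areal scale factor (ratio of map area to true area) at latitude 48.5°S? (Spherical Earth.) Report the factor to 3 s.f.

1.38

In the equirectangular projection with standard parallel φ₀ = 24.3° (x = Rλ cos φ₀, y = Rφ), meridians are true-scale (h = 1) and the parallel scale is k = cos φ₀ / cos φ.
Areal scale = h·k = 1 × cos φ₀ / cos φ; at 48.5°, h = 1.000, k = 1.375, so h·k = 1.375.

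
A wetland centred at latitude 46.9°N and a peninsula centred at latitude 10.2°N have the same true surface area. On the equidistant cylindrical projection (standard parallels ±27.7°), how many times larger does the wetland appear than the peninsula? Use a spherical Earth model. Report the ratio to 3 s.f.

With standard parallel φ₀ = 27.7°, the equirectangular projection gives x = Rλ cos φ₀, y = Rφ, so h = 1 and k = cos 27.7° / cos φ.
Areal scale at 46.9°: h·k = 1.000 × 1.296 = 1.296.
Areal scale at 10.2°: h·k = 1.000 × 0.8996 = 0.8996.
Ratio = 1.296/0.8996 ≈ 1.44.

1.44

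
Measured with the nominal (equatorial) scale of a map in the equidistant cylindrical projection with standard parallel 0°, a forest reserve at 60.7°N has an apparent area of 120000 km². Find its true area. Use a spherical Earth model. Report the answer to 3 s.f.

58700 km²

In the plate carrée (x = Rλ, y = Rφ), meridians are true-scale (h = 1) and parallels are stretched by k = sec φ.
Areal scale = h·k = 1 × sec φ; at 60.7°, h = 1.000, k = 2.043, so h·k = 2.043.
True area = apparent / (areal scale) = 120000 / 2.043 ≈ 58700 km².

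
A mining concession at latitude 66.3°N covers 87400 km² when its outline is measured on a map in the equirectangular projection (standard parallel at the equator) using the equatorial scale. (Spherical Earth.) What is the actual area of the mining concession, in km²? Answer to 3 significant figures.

35100 km²

Plate carrée maps x = Rλ, y = Rφ. The meridian scale is h = 1 and the parallel scale is k = 1/cos φ = sec φ.
Areal scale = h·k = 1 × sec φ; at 66.3°, h = 1.000, k = 2.488, so h·k = 2.488.
True area = apparent / (areal scale) = 87400 / 2.488 ≈ 35100 km².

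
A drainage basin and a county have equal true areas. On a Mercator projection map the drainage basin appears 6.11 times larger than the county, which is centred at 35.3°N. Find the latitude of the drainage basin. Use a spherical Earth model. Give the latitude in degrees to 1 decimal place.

For equal true areas on Mercator, apparent areas scale as sec²φ, so the ratio is cos²φ₂ / cos²φ₁.
cos²φ₂ / cos²φ₁ = 6.11  ⇒  cos φ₁ = cos 35.3° / √6.11 = 0.8161/2.472 = 0.3302.
φ₁ = arccos(0.3302) ≈ 70.7°.

70.7°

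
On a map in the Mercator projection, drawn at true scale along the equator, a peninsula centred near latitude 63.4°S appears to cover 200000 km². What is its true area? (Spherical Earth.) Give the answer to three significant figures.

40100 km²

The Mercator projection is conformal; its linear scale factor is the same in every direction and equals sec φ = 1/cos φ.
Areal scale = k² = sec²φ = 1/cos²(63.4°) = 1/0.4478² = 4.988.
True area = apparent / (areal scale) = 200000 / 4.988 ≈ 40100 km².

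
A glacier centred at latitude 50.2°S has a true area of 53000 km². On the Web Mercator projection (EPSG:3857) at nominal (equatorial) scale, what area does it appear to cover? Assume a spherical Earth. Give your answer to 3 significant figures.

For Mercator, h = k = sec φ (a conformal cylindrical projection has a single point scale, 1/cos φ).
Areal scale = k² = sec²φ = 1/cos²(50.2°) = 1/0.6401² = 2.441.
Apparent area = 53000 × 2.441 ≈ 129000 km².

129000 km²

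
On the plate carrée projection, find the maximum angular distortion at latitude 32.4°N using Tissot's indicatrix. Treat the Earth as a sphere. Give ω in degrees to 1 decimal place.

9.7°

Plate carrée maps x = Rλ, y = Rφ. The meridian scale is h = 1 and the parallel scale is k = 1/cos φ = sec φ.
At 32.4°: h = 1.000, k = 1.184; principal scales a = 1.184, b = 1.000.
sin(ω/2) = (a − b)/(a + b) = 0.1844/2.184 = 0.08441, so ω = 2 arcsin(0.08441) ≈ 9.7°.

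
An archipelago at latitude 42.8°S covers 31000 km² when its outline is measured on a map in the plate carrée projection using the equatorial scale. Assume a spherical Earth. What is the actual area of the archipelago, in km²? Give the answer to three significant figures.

In the plate carrée (x = Rλ, y = Rφ), meridians are true-scale (h = 1) and parallels are stretched by k = sec φ.
Areal scale = h·k = 1 × sec φ; at 42.8°, h = 1.000, k = 1.363, so h·k = 1.363.
True area = apparent / (areal scale) = 31000 / 1.363 ≈ 22700 km².

22700 km²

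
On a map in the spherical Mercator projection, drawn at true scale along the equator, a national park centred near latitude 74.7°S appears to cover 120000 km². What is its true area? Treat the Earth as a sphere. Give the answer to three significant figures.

8360 km²

For Mercator, h = k = sec φ (a conformal cylindrical projection has a single point scale, 1/cos φ).
Areal scale = k² = sec²φ = 1/cos²(74.7°) = 1/0.2639² = 14.36.
True area = apparent / (areal scale) = 120000 / 14.36 ≈ 8360 km².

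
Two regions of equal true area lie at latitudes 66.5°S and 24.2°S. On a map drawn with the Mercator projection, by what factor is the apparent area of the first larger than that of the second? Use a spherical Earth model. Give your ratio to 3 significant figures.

On Mercator, area is exaggerated by sec²φ = 1/cos²φ.
At 66.5°: sec²(66.5°) = 1/0.3987² = 6.289.
At 24.2°: sec²(24.2°) = 1/0.9121² = 1.202.
Ratio = 6.289/1.202 = cos²(24.2°)/cos²(66.5°) ≈ 5.23.

5.23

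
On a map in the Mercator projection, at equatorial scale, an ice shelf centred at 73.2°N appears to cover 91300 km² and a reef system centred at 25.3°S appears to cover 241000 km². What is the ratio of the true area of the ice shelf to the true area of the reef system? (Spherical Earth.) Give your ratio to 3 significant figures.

0.0387

Mercator's areal exaggeration is sec²φ; hence true area = (apparent area) · cos²φ.
True area of ice shelf: 91300 × cos²(73.2°) = 91300 × 0.08354 = 7627 km².
True area of reef system: 241000 × cos²(25.3°) = 241000 × 0.8174 = 197000 km².
Ratio = 7627 / 197000 ≈ 0.0387.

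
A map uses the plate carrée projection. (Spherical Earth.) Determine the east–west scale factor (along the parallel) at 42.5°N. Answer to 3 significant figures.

1.36

Plate carrée maps x = Rλ, y = Rφ. The meridian scale is h = 1 and the parallel scale is k = 1/cos φ = sec φ.
k = 1/cos 42.5° = 1/0.7373 = 1.356.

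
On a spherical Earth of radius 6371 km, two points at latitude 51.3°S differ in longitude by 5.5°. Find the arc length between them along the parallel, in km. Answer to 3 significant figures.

382 km

Arc length along a parallel = R cos φ · Δλ (with Δλ in radians).
= 6371 × cos 51.3° × (5.5° × π/180) = 6371 × 0.6252 × 0.09599 ≈ 382 km.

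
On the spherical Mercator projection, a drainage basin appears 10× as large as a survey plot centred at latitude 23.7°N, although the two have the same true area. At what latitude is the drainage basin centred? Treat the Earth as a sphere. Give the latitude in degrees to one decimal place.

Mercator areal scale is sec²φ, so apparent-area ratio = sec²φ₁ / sec²φ₂ = cos²φ₂ / cos²φ₁.
cos²φ₂ / cos²φ₁ = 10  ⇒  cos φ₁ = cos 23.7° / √10 = 0.9157/3.162 = 0.2896.
φ₁ = arccos(0.2896) ≈ 73.2°.

73.2°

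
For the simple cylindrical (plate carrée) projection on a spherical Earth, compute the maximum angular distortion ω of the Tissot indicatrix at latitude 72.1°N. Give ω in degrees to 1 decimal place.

In the plate carrée (x = Rλ, y = Rφ), meridians are true-scale (h = 1) and parallels are stretched by k = sec φ.
At 72.1°: h = 1.000, k = 3.254; principal scales a = 3.254, b = 1.000.
sin(ω/2) = (a − b)/(a + b) = 2.254/4.254 = 0.5298, so ω = 2 arcsin(0.5298) ≈ 64.0°.

64.0°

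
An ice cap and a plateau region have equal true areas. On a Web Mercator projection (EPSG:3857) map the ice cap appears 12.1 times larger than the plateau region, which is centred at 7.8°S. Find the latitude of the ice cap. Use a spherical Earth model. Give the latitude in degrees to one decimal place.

73.5°

Mercator areal scale is sec²φ, so apparent-area ratio = sec²φ₁ / sec²φ₂ = cos²φ₂ / cos²φ₁.
cos²φ₂ / cos²φ₁ = 12.1  ⇒  cos φ₁ = cos 7.8° / √12.1 = 0.9907/3.479 = 0.2848.
φ₁ = arccos(0.2848) ≈ 73.5°.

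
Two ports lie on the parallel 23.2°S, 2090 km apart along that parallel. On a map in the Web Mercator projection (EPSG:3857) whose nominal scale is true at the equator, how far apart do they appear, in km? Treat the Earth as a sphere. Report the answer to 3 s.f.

Mercator is conformal, so the point scale is isotropic: h = k = sec φ = 1/cos φ.
Along the parallel, k = sec 23.2° = 1/0.9191 = 1.088.
Map distance = 2090 × 1.088 ≈ 2270 km.

2270 km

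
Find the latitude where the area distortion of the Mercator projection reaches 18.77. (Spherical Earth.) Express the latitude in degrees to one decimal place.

Mercator areal scale is sec²φ.
sec²φ = 18.77  ⇒  cos²φ = 0.05328  ⇒  cos φ = 0.2308.
φ = arccos(0.2308) ≈ 76.7°.

76.7°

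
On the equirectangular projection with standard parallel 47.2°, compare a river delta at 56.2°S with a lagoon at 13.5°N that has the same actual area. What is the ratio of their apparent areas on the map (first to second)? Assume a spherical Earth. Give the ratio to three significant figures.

With standard parallel φ₀ = 47.2°, the equirectangular projection gives x = Rλ cos φ₀, y = Rφ, so h = 1 and k = cos 47.2° / cos φ.
Areal scale at 56.2°: h·k = 1.000 × 1.221 = 1.221.
Areal scale at 13.5°: h·k = 1.000 × 0.6987 = 0.6987.
Ratio = 1.221/0.6987 ≈ 1.75.

1.75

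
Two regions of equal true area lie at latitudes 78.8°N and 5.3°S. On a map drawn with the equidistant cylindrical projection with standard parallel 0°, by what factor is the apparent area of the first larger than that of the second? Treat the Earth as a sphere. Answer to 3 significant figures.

Plate carrée maps x = Rλ, y = Rφ. The meridian scale is h = 1 and the parallel scale is k = 1/cos φ = sec φ.
Areal scale at 78.8°: h·k = 1.000 × 5.148 = 5.148.
Areal scale at 5.3°: h·k = 1.000 × 1.004 = 1.004.
Ratio = 5.148/1.004 ≈ 5.13.

5.13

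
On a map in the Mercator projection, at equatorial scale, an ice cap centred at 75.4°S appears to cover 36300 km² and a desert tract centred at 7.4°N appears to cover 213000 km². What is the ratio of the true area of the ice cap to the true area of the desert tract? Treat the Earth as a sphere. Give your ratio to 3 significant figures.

Mercator's areal exaggeration is sec²φ; hence true area = (apparent area) · cos²φ.
True area of ice cap: 36300 × cos²(75.4°) = 36300 × 0.06354 = 2306 km².
True area of desert tract: 213000 × cos²(7.4°) = 213000 × 0.9834 = 209500 km².
Ratio = 2306 / 209500 ≈ 0.0110.

0.0110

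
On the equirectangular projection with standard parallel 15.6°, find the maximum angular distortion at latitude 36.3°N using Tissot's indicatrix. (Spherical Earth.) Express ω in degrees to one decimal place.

In the equirectangular projection with standard parallel φ₀ = 15.6° (x = Rλ cos φ₀, y = Rφ), meridians are true-scale (h = 1) and the parallel scale is k = cos φ₀ / cos φ.
At 36.3°: h = 1.000, k = 1.195; principal scales a = 1.195, b = 1.000.
sin(ω/2) = (a − b)/(a + b) = 0.1951/2.195 = 0.08888, so ω = 2 arcsin(0.08888) ≈ 10.2°.

10.2°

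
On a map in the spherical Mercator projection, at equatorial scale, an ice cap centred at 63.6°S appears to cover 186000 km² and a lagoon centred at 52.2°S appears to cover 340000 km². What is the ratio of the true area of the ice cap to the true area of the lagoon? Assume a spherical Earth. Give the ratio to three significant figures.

Mercator's areal exaggeration is sec²φ; hence true area = (apparent area) · cos²φ.
True area of ice cap: 186000 × cos²(63.6°) = 186000 × 0.1977 = 36770 km².
True area of lagoon: 340000 × cos²(52.2°) = 340000 × 0.3757 = 127700 km².
Ratio = 36770 / 127700 ≈ 0.288.

0.288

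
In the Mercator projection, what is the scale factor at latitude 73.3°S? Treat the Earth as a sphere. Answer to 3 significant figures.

The Mercator projection is conformal; its linear scale factor is the same in every direction and equals sec φ = 1/cos φ.
k = 1/cos 73.3° = 1/0.2874 = 3.480.

3.48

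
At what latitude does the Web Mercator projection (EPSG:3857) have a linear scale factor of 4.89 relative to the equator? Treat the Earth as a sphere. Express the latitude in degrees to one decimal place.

Mercator scale is k = sec φ = 1/cos φ.
1/cos φ = 4.89  ⇒  cos φ = 0.2045  ⇒  φ = arccos(0.2045) ≈ 78.2°.

78.2°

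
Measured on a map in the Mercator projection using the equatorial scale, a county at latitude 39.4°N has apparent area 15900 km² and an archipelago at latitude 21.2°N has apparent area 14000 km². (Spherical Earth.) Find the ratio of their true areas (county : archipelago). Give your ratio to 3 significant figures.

0.780

Mercator's areal exaggeration is sec²φ; hence true area = (apparent area) · cos²φ.
True area of county: 15900 × cos²(39.4°) = 15900 × 0.5971 = 9494 km².
True area of archipelago: 14000 × cos²(21.2°) = 14000 × 0.8692 = 12170 km².
Ratio = 9494 / 12170 ≈ 0.780.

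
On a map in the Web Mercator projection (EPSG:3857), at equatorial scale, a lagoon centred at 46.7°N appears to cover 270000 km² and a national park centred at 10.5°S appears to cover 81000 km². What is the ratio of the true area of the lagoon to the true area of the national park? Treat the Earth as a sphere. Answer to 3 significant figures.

On Mercator the areal scale is sec²φ, so true area = apparent × cos²φ.
True area of lagoon: 270000 × cos²(46.7°) = 270000 × 0.4703 = 127000 km².
True area of national park: 81000 × cos²(10.5°) = 81000 × 0.9668 = 78310 km².
Ratio = 127000 / 78310 ≈ 1.62.

1.62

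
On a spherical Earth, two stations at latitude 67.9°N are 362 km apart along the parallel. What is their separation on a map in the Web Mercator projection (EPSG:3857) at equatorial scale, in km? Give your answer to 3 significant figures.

962 km

Mercator is conformal, so the point scale is isotropic: h = k = sec φ = 1/cos φ.
Along the parallel, k = sec 67.9° = 1/0.3762 = 2.658.
Map distance = 362 × 2.658 ≈ 962 km.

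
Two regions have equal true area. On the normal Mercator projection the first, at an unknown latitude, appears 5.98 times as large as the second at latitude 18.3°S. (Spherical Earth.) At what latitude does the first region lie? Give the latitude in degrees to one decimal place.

67.2°

On Mercator, (apparent₁)/(apparent₂) = sec²φ₁ / sec²φ₂ when true areas are equal.
cos²φ₂ / cos²φ₁ = 5.98  ⇒  cos φ₁ = cos 18.3° / √5.98 = 0.9494/2.445 = 0.3882.
φ₁ = arccos(0.3882) ≈ 67.2°.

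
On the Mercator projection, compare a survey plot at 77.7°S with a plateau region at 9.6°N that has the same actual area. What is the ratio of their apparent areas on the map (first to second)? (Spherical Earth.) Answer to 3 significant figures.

Mercator areal scale is sec²φ.
At 77.7°: sec²(77.7°) = 1/0.2130² = 22.04.
At 9.6°: sec²(9.6°) = 1/0.9860² = 1.029.
Ratio = 22.04/1.029 = cos²(9.6°)/cos²(77.7°) ≈ 21.4.

21.4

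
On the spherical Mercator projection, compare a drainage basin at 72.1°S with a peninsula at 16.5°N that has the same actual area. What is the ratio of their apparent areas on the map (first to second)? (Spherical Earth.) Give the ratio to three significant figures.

Mercator areal scale is sec²φ.
At 72.1°: sec²(72.1°) = 1/0.3074² = 10.59.
At 16.5°: sec²(16.5°) = 1/0.9588² = 1.088.
Ratio = 10.59/1.088 = cos²(16.5°)/cos²(72.1°) ≈ 9.73.

9.73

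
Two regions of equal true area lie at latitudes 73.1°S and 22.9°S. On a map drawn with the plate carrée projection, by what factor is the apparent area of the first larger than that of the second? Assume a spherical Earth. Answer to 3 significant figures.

For the equirectangular projection with φ₀ = 0 (plate carrée), h = 1 along meridians and k = sec φ along parallels.
Areal scale at 73.1°: h·k = 1.000 × 3.440 = 3.440.
Areal scale at 22.9°: h·k = 1.000 × 1.086 = 1.086.
Ratio = 3.440/1.086 ≈ 3.17.

3.17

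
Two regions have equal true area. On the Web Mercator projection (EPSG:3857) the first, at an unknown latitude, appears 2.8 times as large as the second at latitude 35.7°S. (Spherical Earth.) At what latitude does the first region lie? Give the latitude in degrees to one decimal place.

On Mercator, (apparent₁)/(apparent₂) = sec²φ₁ / sec²φ₂ when true areas are equal.
cos²φ₂ / cos²φ₁ = 2.8  ⇒  cos φ₁ = cos 35.7° / √2.8 = 0.8121/1.673 = 0.4853.
φ₁ = arccos(0.4853) ≈ 61.0°.

61.0°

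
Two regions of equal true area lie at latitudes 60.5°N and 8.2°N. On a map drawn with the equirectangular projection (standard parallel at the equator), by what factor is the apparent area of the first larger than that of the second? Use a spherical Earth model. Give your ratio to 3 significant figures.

Plate carrée maps x = Rλ, y = Rφ. The meridian scale is h = 1 and the parallel scale is k = 1/cos φ = sec φ.
Areal scale at 60.5°: h·k = 1.000 × 2.031 = 2.031.
Areal scale at 8.2°: h·k = 1.000 × 1.010 = 1.010.
Ratio = 2.031/1.010 ≈ 2.01.

2.01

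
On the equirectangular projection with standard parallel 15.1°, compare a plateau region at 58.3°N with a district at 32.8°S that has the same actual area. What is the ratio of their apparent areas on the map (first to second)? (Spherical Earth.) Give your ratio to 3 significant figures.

1.60

In the equirectangular projection with standard parallel φ₀ = 15.1° (x = Rλ cos φ₀, y = Rφ), meridians are true-scale (h = 1) and the parallel scale is k = cos φ₀ / cos φ.
Areal scale at 58.3°: h·k = 1.000 × 1.837 = 1.837.
Areal scale at 32.8°: h·k = 1.000 × 1.149 = 1.149.
Ratio = 1.837/1.149 ≈ 1.60.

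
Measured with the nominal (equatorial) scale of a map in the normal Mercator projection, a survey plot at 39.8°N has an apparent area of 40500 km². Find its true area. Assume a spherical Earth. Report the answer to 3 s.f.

Mercator is conformal, so the point scale is isotropic: h = k = sec φ = 1/cos φ.
Areal scale = k² = sec²φ = 1/cos²(39.8°) = 1/0.7683² = 1.694.
True area = apparent / (areal scale) = 40500 / 1.694 ≈ 23900 km².

23900 km²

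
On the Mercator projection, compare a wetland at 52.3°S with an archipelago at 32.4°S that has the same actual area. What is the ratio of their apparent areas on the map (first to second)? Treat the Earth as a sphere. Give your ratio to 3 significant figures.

1.91

Mercator is conformal with k = sec φ, so areal scale = k² = sec²φ.
At 52.3°: sec²(52.3°) = 1/0.6115² = 2.674.
At 32.4°: sec²(32.4°) = 1/0.8443² = 1.403.
Ratio = 2.674/1.403 = cos²(32.4°)/cos²(52.3°) ≈ 1.91.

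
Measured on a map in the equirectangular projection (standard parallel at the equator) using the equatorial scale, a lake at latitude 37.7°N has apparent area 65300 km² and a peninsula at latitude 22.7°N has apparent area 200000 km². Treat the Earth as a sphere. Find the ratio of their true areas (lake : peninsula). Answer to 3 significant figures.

Plate carrée has h = 1 and k = sec φ, giving areal scale sec φ; true area = (apparent area) · cos φ.
True area of lake: 65300 × cos(37.7°) = 65300 × 0.7912 = 51670 km².
True area of peninsula: 200000 × cos(22.7°) = 200000 × 0.9225 = 184500 km².
Ratio = 51670 / 184500 ≈ 0.280.

0.280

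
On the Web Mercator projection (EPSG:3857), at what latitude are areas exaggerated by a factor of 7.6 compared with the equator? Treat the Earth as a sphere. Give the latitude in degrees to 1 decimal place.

Mercator areal scale is sec²φ.
sec²φ = 7.6  ⇒  cos²φ = 0.1316  ⇒  cos φ = 0.3627.
φ = arccos(0.3627) ≈ 68.7°.

68.7°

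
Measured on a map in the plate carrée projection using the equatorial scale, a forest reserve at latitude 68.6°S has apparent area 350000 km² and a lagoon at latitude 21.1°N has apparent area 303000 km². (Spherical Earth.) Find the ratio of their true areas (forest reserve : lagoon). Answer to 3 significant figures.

0.452

On the plate carrée, areal scale = h·k = 1 × sec φ, so true area = apparent × cos φ.
True area of forest reserve: 350000 × cos(68.6°) = 350000 × 0.3649 = 127700 km².
True area of lagoon: 303000 × cos(21.1°) = 303000 × 0.9330 = 282700 km².
Ratio = 127700 / 282700 ≈ 0.452.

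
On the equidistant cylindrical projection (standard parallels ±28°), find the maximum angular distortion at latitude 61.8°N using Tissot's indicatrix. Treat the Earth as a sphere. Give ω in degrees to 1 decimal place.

35.2°

In the equirectangular projection with standard parallel φ₀ = 28° (x = Rλ cos φ₀, y = Rφ), meridians are true-scale (h = 1) and the parallel scale is k = cos φ₀ / cos φ.
At 61.8°: h = 1.000, k = 1.868; principal scales a = 1.868, b = 1.000.
sin(ω/2) = (a − b)/(a + b) = 0.8685/2.868 = 0.3028, so ω = 2 arcsin(0.3028) ≈ 35.2°.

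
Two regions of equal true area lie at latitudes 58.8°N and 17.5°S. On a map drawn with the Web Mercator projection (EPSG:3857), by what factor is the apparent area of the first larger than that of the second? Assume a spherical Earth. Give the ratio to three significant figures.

3.39

Mercator is conformal with k = sec φ, so areal scale = k² = sec²φ.
At 58.8°: sec²(58.8°) = 1/0.5180² = 3.726.
At 17.5°: sec²(17.5°) = 1/0.9537² = 1.099.
Ratio = 3.726/1.099 = cos²(17.5°)/cos²(58.8°) ≈ 3.39.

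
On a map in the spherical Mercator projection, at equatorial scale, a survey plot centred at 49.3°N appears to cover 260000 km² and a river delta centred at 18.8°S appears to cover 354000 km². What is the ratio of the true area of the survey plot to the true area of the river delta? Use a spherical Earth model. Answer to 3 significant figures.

0.349

On Mercator the areal scale is sec²φ, so true area = apparent × cos²φ.
True area of survey plot: 260000 × cos²(49.3°) = 260000 × 0.4252 = 110600 km².
True area of river delta: 354000 × cos²(18.8°) = 354000 × 0.8961 = 317200 km².
Ratio = 110600 / 317200 ≈ 0.349.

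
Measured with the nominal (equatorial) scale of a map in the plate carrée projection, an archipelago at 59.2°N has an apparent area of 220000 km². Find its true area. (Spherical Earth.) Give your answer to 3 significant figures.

113000 km²

Plate carrée maps x = Rλ, y = Rφ. The meridian scale is h = 1 and the parallel scale is k = 1/cos φ = sec φ.
Areal scale = h·k = 1 × sec φ; at 59.2°, h = 1.000, k = 1.953, so h·k = 1.953.
True area = apparent / (areal scale) = 220000 / 1.953 ≈ 113000 km².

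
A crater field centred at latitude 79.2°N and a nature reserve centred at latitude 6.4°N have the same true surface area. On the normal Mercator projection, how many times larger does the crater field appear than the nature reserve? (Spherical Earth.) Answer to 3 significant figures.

28.1

Mercator areal scale is sec²φ.
At 79.2°: sec²(79.2°) = 1/0.1874² = 28.48.
At 6.4°: sec²(6.4°) = 1/0.9938² = 1.013.
Ratio = 28.48/1.013 = cos²(6.4°)/cos²(79.2°) ≈ 28.1.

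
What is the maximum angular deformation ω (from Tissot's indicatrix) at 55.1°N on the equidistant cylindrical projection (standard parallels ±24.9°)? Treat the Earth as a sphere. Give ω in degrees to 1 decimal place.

The equidistant cylindrical projection with φ₀ = 24.9° has h = 1 (meridians true) and k = cos φ₀ / cos φ along parallels.
At 55.1°: h = 1.000, k = 1.585; principal scales a = 1.585, b = 1.000.
sin(ω/2) = (a − b)/(a + b) = 0.5853/2.585 = 0.2264, so ω = 2 arcsin(0.2264) ≈ 26.2°.

26.2°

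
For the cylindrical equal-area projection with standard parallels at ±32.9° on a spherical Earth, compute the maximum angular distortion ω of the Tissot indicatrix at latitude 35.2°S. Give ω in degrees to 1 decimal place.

3.1°

Cylindrical equal-area (φ₀ = 32.9°): h = cos φ / cos 32.9° along meridians, k = cos 32.9° / cos φ along parallels; h·k = 1.
At 35.2°: h = 0.9732, k = 1.028; principal scales a = 1.028, b = 0.9732.
sin(ω/2) = (a − b)/(a + b) = 0.05427/2.001 = 0.02713, so ω = 2 arcsin(0.02713) ≈ 3.1°.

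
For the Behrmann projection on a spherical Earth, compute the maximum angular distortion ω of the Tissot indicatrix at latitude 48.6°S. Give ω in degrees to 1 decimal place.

Behrmann is a cylindrical equal-area projection with standard parallels at ±30°. For cylindrical equal-area with standard parallel φ₀, h = cos φ / cos φ₀ and k = cos φ₀ / cos φ, so h·k = 1.
At 48.6°: h = 0.7636, k = 1.310; principal scales a = 1.310, b = 0.7636.
sin(ω/2) = (a − b)/(a + b) = 0.5459/2.073 = 0.2633, so ω = 2 arcsin(0.2633) ≈ 30.5°.

30.5°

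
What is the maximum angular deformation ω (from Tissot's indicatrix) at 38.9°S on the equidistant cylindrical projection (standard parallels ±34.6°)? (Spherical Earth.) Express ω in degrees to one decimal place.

3.2°

The equidistant cylindrical projection with φ₀ = 34.6° has h = 1 (meridians true) and k = cos φ₀ / cos φ along parallels.
At 38.9°: h = 1.000, k = 1.058; principal scales a = 1.058, b = 1.000.
sin(ω/2) = (a − b)/(a + b) = 0.05769/2.058 = 0.02803, so ω = 2 arcsin(0.02803) ≈ 3.2°.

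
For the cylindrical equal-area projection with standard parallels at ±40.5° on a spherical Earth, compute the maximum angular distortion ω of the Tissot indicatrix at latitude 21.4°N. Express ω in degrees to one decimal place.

23.0°

Cylindrical equal-area (φ₀ = 40.5°): h = cos φ / cos 40.5° along meridians, k = cos 40.5° / cos φ along parallels; h·k = 1.
At 21.4°: h = 1.224, k = 0.8167; principal scales a = 1.224, b = 0.8167.
sin(ω/2) = (a − b)/(a + b) = 0.4077/2.041 = 0.1997, so ω = 2 arcsin(0.1997) ≈ 23.0°.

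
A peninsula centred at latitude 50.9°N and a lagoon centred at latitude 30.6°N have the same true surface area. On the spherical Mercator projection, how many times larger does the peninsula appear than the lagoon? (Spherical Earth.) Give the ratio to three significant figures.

Mercator is conformal with k = sec φ, so areal scale = k² = sec²φ.
At 50.9°: sec²(50.9°) = 1/0.6307² = 2.514.
At 30.6°: sec²(30.6°) = 1/0.8607² = 1.350.
Ratio = 2.514/1.350 = cos²(30.6°)/cos²(50.9°) ≈ 1.86.

1.86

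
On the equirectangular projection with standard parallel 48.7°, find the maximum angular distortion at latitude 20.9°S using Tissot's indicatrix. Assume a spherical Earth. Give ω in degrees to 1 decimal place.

19.8°

With standard parallel φ₀ = 48.7°, the equirectangular projection gives x = Rλ cos φ₀, y = Rφ, so h = 1 and k = cos 48.7° / cos φ.
At 20.9°: h = 1.000, k = 0.7065; principal scales a = 1.000, b = 0.7065.
sin(ω/2) = (a − b)/(a + b) = 0.2935/1.706 = 0.1720, so ω = 2 arcsin(0.1720) ≈ 19.8°.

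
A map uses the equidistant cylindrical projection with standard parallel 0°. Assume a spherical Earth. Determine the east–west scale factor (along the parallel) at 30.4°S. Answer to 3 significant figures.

1.16

Plate carrée maps x = Rλ, y = Rφ. The meridian scale is h = 1 and the parallel scale is k = 1/cos φ = sec φ.
k = 1/cos 30.4° = 1/0.8625 = 1.159.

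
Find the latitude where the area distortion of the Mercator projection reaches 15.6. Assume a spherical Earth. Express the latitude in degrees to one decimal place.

75.3°

Mercator areal scale is sec²φ.
sec²φ = 15.6  ⇒  cos²φ = 0.06410  ⇒  cos φ = 0.2532.
φ = arccos(0.2532) ≈ 75.3°.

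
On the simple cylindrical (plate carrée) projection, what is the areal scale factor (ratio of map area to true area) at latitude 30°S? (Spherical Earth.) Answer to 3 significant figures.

1.15

For the equirectangular projection with φ₀ = 0 (plate carrée), h = 1 along meridians and k = sec φ along parallels.
Areal scale = h·k = 1 × sec φ; at 30°, h = 1.000, k = 1.155, so h·k = 1.155.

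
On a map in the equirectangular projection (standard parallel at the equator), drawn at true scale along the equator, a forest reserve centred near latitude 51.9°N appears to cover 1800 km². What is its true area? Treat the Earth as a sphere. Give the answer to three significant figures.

1110 km²

In the plate carrée (x = Rλ, y = Rφ), meridians are true-scale (h = 1) and parallels are stretched by k = sec φ.
Areal scale = h·k = 1 × sec φ; at 51.9°, h = 1.000, k = 1.621, so h·k = 1.621.
True area = apparent / (areal scale) = 1800 / 1.621 ≈ 1110 km².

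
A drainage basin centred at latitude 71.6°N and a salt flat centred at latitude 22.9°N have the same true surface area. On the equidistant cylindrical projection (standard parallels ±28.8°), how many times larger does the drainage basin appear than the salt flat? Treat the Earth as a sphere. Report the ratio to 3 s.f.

2.92

In the equirectangular projection with standard parallel φ₀ = 28.8° (x = Rλ cos φ₀, y = Rφ), meridians are true-scale (h = 1) and the parallel scale is k = cos φ₀ / cos φ.
Areal scale at 71.6°: h·k = 1.000 × 2.776 = 2.776.
Areal scale at 22.9°: h·k = 1.000 × 0.9513 = 0.9513.
Ratio = 2.776/0.9513 ≈ 2.92.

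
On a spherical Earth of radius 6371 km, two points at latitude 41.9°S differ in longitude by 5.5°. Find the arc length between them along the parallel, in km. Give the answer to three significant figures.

455 km

Arc length along a parallel = R cos φ · Δλ (with Δλ in radians).
= 6371 × cos 41.9° × (5.5° × π/180) = 6371 × 0.7443 × 0.09599 ≈ 455 km.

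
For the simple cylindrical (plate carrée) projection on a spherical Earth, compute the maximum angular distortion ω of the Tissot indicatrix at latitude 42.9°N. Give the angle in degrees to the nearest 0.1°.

Plate carrée maps x = Rλ, y = Rφ. The meridian scale is h = 1 and the parallel scale is k = 1/cos φ = sec φ.
At 42.9°: h = 1.000, k = 1.365; principal scales a = 1.365, b = 1.000.
sin(ω/2) = (a − b)/(a + b) = 0.3651/2.365 = 0.1544, so ω = 2 arcsin(0.1544) ≈ 17.8°.

17.8°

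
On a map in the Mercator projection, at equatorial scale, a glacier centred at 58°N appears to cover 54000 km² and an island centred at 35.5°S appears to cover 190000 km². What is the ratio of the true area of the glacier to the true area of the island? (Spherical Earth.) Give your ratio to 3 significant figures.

Since Mercator area scale is 1/cos²φ, the true area equals the apparent area multiplied by cos²φ.
True area of glacier: 54000 × cos²(58°) = 54000 × 0.2808 = 15160 km².
True area of island: 190000 × cos²(35.5°) = 190000 × 0.6628 = 125900 km².
Ratio = 15160 / 125900 ≈ 0.120.

0.120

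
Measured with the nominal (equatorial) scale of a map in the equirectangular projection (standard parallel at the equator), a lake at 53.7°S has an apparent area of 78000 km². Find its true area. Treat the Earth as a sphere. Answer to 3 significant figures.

For the equirectangular projection with φ₀ = 0 (plate carrée), h = 1 along meridians and k = sec φ along parallels.
Areal scale = h·k = 1 × sec φ; at 53.7°, h = 1.000, k = 1.689, so h·k = 1.689.
True area = apparent / (areal scale) = 78000 / 1.689 ≈ 46200 km².

46200 km²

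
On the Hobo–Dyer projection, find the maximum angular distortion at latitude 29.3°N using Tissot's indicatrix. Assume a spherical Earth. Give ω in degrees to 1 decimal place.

10.8°

Hobo–Dyer is a cylindrical equal-area projection with standard parallels at ±37.5°. Cylindrical equal-area (φ₀ = 37.5°): h = cos φ / cos 37.5° along meridians, k = cos 37.5° / cos φ along parallels; h·k = 1.
At 29.3°: h = 1.099, k = 0.9097; principal scales a = 1.099, b = 0.9097.
sin(ω/2) = (a − b)/(a + b) = 0.1895/2.009 = 0.09432, so ω = 2 arcsin(0.09432) ≈ 10.8°.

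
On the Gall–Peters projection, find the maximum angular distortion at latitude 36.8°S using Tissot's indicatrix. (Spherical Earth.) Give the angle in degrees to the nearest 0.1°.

Gall–Peters is a cylindrical equal-area projection with standard parallels at ±45°. For cylindrical equal-area with standard parallel φ₀, h = cos φ / cos φ₀ and k = cos φ₀ / cos φ, so h·k = 1.
At 36.8°: h = 1.132, k = 0.8831; principal scales a = 1.132, b = 0.8831.
sin(ω/2) = (a − b)/(a + b) = 0.2493/2.015 = 0.1237, so ω = 2 arcsin(0.1237) ≈ 14.2°.

14.2°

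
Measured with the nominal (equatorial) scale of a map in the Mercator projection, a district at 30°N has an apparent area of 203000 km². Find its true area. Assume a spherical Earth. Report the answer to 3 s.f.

152000 km²

The Mercator projection is conformal; its linear scale factor is the same in every direction and equals sec φ = 1/cos φ.
Areal scale = k² = sec²φ = 1/cos²(30°) = 1/0.8660² = 1.333.
True area = apparent / (areal scale) = 203000 / 1.333 ≈ 152000 km².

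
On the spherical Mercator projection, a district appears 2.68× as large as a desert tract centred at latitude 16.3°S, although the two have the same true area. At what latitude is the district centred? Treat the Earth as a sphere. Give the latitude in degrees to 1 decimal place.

On Mercator, (apparent₁)/(apparent₂) = sec²φ₁ / sec²φ₂ when true areas are equal.
cos²φ₂ / cos²φ₁ = 2.68  ⇒  cos φ₁ = cos 16.3° / √2.68 = 0.9598/1.637 = 0.5863.
φ₁ = arccos(0.5863) ≈ 54.1°.

54.1°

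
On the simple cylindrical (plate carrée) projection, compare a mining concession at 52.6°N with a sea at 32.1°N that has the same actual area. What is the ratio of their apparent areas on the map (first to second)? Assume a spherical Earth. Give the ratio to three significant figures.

1.39

Plate carrée maps x = Rλ, y = Rφ. The meridian scale is h = 1 and the parallel scale is k = 1/cos φ = sec φ.
Areal scale at 52.6°: h·k = 1.000 × 1.646 = 1.646.
Areal scale at 32.1°: h·k = 1.000 × 1.180 = 1.180.
Ratio = 1.646/1.180 ≈ 1.39.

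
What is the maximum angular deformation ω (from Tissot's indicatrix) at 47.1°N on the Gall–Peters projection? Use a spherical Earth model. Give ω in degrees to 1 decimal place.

4.4°

Gall–Peters is a cylindrical equal-area projection with standard parallels at ±45°. Cylindrical equal-area (φ₀ = 45°): h = cos φ / cos 45° along meridians, k = cos 45° / cos φ along parallels; h·k = 1.
At 47.1°: h = 0.9627, k = 1.039; principal scales a = 1.039, b = 0.9627.
sin(ω/2) = (a − b)/(a + b) = 0.07608/2.001 = 0.03801, so ω = 2 arcsin(0.03801) ≈ 4.4°.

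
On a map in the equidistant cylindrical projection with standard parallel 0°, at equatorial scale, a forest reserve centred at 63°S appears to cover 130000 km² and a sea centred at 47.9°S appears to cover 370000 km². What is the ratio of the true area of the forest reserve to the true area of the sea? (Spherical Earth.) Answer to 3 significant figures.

On the plate carrée, areal scale = h·k = 1 × sec φ, so true area = apparent × cos φ.
True area of forest reserve: 130000 × cos(63°) = 130000 × 0.4540 = 59020 km².
True area of sea: 370000 × cos(47.9°) = 370000 × 0.6704 = 248100 km².
Ratio = 59020 / 248100 ≈ 0.238.

0.238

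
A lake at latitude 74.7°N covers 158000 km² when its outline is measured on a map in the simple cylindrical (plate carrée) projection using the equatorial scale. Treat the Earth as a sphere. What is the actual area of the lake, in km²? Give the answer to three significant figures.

In the plate carrée (x = Rλ, y = Rφ), meridians are true-scale (h = 1) and parallels are stretched by k = sec φ.
Areal scale = h·k = 1 × sec φ; at 74.7°, h = 1.000, k = 3.790, so h·k = 3.790.
True area = apparent / (areal scale) = 158000 / 3.790 ≈ 41700 km².

41700 km²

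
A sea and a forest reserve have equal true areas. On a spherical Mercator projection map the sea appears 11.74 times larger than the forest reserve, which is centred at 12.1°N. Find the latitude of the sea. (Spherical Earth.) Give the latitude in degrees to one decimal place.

73.4°

Mercator areal scale is sec²φ, so apparent-area ratio = sec²φ₁ / sec²φ₂ = cos²φ₂ / cos²φ₁.
cos²φ₂ / cos²φ₁ = 11.74  ⇒  cos φ₁ = cos 12.1° / √11.74 = 0.9778/3.426 = 0.2854.
φ₁ = arccos(0.2854) ≈ 73.4°.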